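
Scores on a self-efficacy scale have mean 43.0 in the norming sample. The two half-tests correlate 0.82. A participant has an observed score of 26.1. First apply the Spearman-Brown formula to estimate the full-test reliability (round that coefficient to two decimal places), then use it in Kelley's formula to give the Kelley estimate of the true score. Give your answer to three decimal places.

Spearman-Brown: ρ = 2r/(1 + r) = 2(0.82)/(1 + 0.82) = 1.640/1.82 = 0.9011 → 0.90
T̂ = 0.90(26.1) + 0.10(43.0) = 23.490 + 4.300 = 27.7900 → 27.790

27.790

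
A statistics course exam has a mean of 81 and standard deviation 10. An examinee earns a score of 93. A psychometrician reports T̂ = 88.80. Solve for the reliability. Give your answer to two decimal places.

0.65

T̂ = ρX + (1 − ρ)μ  ⇒  T̂ − μ = ρ(X − μ)
ρ = (T̂ − μ)/(X − μ) = (88.80 − 81) / (93 − 81) = 7.80 / 12.0 = 0.6500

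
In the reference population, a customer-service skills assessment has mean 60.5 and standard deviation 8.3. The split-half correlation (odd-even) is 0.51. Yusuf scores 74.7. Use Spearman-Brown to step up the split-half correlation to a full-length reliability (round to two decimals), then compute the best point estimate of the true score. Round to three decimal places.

Spearman-Brown: ρ = 2r/(1 + r) = 2(0.51)/(1 + 0.51) = 1.020/1.51 = 0.6755 → 0.68
T̂ = ρX + (1 − ρ)μ
  = 0.68 × 74.7 + 0.32 × 60.5
  = 50.796 + 19.360
  = 70.1560
  ≈ 70.156

70.156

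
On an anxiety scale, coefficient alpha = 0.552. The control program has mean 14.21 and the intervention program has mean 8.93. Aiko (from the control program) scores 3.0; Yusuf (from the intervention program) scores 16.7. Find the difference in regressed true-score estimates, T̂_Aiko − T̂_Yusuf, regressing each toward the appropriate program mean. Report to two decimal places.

T̂_Aiko = 0.552(3.0) + 0.448(14.21) = 8.0221
T̂_Yusuf = 0.552(16.7) + 0.448(8.93) = 13.2190
Difference = 8.0221 − 13.2190 = -5.1970

-5.20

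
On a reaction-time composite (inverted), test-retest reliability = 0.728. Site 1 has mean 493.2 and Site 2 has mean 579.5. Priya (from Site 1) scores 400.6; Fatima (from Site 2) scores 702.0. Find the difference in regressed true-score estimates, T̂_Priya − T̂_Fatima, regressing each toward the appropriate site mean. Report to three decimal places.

-242.893

T̂_Priya = 0.728(400.6) + 0.272(493.2) = 425.78720
T̂_Fatima = 0.728(702.0) + 0.272(579.5) = 668.68000
Difference = 425.78720 − 668.68000 = -242.89280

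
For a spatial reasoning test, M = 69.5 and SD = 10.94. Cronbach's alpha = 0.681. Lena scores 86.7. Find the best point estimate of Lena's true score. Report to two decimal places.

81.21

T̂ = 0.681(86.7) + 0.319(69.5) = 59.0427 + 22.1705 = 81.213 → 81.21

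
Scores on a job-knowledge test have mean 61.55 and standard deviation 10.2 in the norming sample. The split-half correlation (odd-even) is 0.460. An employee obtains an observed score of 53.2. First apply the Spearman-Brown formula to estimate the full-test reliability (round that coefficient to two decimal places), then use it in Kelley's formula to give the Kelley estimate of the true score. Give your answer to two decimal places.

Spearman-Brown: ρ = 2r/(1 + r) = 2(0.460)/(1 + 0.460) = 0.9200/1.460 = 0.6301 → 0.63
T̂ = ρX + (1 − ρ)μ
  = 0.63 × 53.2 + 0.37 × 61.55
  = 33.516 + 22.7735
  = 56.290
  ≈ 56.29

56.29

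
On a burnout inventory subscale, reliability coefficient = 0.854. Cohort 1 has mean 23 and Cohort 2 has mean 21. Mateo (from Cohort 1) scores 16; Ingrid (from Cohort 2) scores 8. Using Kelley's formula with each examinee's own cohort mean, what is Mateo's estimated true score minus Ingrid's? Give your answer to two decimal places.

7.12

T̂_Mateo = 0.854(16) + 0.146(23) = 17.0220
T̂_Ingrid = 0.854(8) + 0.146(21) = 9.8980
Difference = 17.0220 − 9.8980 = 7.1240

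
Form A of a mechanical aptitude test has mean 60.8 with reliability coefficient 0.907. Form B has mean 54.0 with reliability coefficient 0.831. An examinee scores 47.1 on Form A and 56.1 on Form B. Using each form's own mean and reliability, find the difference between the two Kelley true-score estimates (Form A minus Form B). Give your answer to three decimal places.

T̂_A = 0.907(47.1) + 0.093(60.8) = 48.37410
T̂_B = 0.831(56.1) + 0.169(54.0) = 55.74510
T̂_A − T̂_B = -7.37100

-7.371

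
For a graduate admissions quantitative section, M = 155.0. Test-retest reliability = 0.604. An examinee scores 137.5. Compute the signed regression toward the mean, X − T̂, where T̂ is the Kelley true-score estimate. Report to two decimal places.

T̂ = ρX + (1 − ρ)μ
  = 0.604 × 137.5 + 0.396 × 155.0
  = 83.0500 + 61.3800
  = 144.4300
  ≈ 144.430
X − T̂ = 137.5 − 144.430 = -6.930 → -6.93

-6.93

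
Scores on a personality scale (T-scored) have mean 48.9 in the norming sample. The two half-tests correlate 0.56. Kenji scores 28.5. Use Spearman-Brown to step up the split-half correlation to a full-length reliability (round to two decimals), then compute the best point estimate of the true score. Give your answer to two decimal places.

34.21

Spearman-Brown: ρ = 2r/(1 + r) = 2(0.56)/(1 + 0.56) = 1.120/1.56 = 0.7179 → 0.72
Kelley's formula gives T̂ = 0.72·28.5 + 0.28·48.9 = 20.520 + 13.692 = 34.212.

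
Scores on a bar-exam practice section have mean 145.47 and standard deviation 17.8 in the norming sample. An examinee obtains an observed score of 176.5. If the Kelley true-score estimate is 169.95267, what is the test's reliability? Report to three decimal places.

0.789

T̂ = ρX + (1 − ρ)μ  ⇒  T̂ − μ = ρ(X − μ)
ρ = (T̂ − μ)/(X − μ) = (169.95267 − 145.47) / (176.5 − 145.47) = 24.48267 / 31.03 = 0.78900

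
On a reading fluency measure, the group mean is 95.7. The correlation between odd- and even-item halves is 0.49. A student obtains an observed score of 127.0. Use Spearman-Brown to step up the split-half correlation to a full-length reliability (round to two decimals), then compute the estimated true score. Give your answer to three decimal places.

Spearman-Brown: ρ = 2r/(1 + r) = 2(0.49)/(1 + 0.49) = 0.980/1.49 = 0.6577 → 0.66
T̂ = ρX + (1 − ρ)μ
  = 0.66 × 127.0 + 0.34 × 95.7
  = 83.820 + 32.538
  = 116.3580
  ≈ 116.358

116.358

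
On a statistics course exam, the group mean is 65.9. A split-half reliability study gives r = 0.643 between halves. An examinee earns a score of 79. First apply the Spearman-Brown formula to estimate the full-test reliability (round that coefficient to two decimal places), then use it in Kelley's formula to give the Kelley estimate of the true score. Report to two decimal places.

76.12

Spearman-Brown: ρ = 2r/(1 + r) = 2(0.643)/(1 + 0.643) = 1.2860/1.643 = 0.7827 → 0.78
T̂ = ρX + (1 − ρ)μ
  = 0.78 × 79 + 0.22 × 65.9
  = 61.62 + 14.498
  = 76.118
  ≈ 76.12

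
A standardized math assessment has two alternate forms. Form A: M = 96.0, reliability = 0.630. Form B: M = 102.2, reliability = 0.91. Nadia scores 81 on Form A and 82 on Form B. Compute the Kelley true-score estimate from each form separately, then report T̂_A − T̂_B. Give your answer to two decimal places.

T̂_A = 0.630(81) + 0.370(96.0) = 86.5500
T̂_B = 0.91(82) + 0.09(102.2) = 83.8180
T̂_A − T̂_B = 2.7320

2.73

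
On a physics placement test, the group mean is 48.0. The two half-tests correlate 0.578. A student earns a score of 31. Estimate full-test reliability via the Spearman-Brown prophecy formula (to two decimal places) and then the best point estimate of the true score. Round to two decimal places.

Spearman-Brown: ρ = 2r/(1 + r) = 2(0.578)/(1 + 0.578) = 1.1560/1.578 = 0.7326 → 0.73
Weight the observed score by reliability and the mean by (1 − reliability): T̂ = 0.73·31 + 0.27·48.0 = 22.63 + 12.960 = 35.590.

35.59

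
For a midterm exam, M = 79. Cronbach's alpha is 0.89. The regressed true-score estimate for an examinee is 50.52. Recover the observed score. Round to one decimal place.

T̂ = ρX + (1 − ρ)μ  ⇒  X = (T̂ − (1 − ρ)μ) / ρ
X = (50.52 − 0.11 × 79) / 0.89 = (50.52 − 8.69) / 0.89 = 41.83 / 0.89 = 47.000

47.0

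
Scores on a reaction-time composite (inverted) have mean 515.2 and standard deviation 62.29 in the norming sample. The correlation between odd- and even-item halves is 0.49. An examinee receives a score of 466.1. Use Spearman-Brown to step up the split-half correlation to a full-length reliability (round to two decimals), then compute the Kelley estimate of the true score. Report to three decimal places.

Spearman-Brown: ρ = 2r/(1 + r) = 2(0.49)/(1 + 0.49) = 0.980/1.49 = 0.6577 → 0.66
Weight the observed score by reliability and the mean by (1 − reliability): T̂ = 0.66·466.1 + 0.34·515.2 = 307.626 + 175.168 = 482.7940.

482.794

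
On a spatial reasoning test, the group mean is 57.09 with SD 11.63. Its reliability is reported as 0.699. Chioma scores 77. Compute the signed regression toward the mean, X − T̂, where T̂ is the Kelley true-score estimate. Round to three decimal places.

5.993

Weight the observed score by reliability and the mean by (1 − reliability): T̂ = 0.699·77 + 0.301·57.09 = 53.823 + 17.18409 = 71.00709.
X − T̂ = 77 − 71.0071 = 5.9929 → 5.993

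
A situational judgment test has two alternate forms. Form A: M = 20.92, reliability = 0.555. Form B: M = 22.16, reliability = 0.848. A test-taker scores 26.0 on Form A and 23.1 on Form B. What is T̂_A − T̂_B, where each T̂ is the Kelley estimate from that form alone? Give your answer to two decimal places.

T̂_A = 0.555(26.0) + 0.445(20.92) = 23.7394
T̂_B = 0.848(23.1) + 0.152(22.16) = 22.9571
T̂_A − T̂_B = 0.7823

0.78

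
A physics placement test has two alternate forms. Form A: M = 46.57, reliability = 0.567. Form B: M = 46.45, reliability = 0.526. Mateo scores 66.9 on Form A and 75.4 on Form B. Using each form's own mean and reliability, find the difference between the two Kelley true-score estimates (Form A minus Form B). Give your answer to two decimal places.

T̂_A = 0.567(66.9) + 0.433(46.57) = 58.0971
T̂_B = 0.526(75.4) + 0.474(46.45) = 61.6777
T̂_A − T̂_B = -3.5806

-3.58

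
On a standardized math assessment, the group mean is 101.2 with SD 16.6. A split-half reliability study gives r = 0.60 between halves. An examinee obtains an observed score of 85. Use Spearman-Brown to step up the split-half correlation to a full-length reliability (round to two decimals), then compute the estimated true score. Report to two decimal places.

89.05

Spearman-Brown: ρ = 2r/(1 + r) = 2(0.60)/(1 + 0.60) = 1.200/1.60 = 0.7500 → 0.75
T̂ = ρX + (1 − ρ)μ
  = 0.75 × 85 + 0.25 × 101.2
  = 63.75 + 25.300
  = 89.050
  ≈ 89.05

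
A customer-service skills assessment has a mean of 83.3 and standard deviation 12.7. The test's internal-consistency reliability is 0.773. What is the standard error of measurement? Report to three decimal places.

6.051

SEM = SD · √(1 − ρ) = 12.7 × √0.227 = 12.7 × 0.4764 = 6.0509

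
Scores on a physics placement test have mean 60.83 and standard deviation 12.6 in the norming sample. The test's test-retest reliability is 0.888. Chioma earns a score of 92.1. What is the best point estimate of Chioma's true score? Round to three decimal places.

T̂ = 0.888(92.1) + 0.112(60.83) = 81.7848 + 6.81296 = 88.5978 → 88.598

88.598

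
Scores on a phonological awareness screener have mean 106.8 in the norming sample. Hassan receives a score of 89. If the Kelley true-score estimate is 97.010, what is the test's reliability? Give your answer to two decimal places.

T̂ = ρX + (1 − ρ)μ  ⇒  T̂ − μ = ρ(X − μ)
ρ = (T̂ − μ)/(X − μ) = (97.010 − 106.8) / (89 − 106.8) = -9.790 / -17.8 = 0.5500

0.55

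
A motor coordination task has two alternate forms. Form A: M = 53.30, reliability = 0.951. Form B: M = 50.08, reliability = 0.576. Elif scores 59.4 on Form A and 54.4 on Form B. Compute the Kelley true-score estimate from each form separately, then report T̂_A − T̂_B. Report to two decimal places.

T̂_A = 0.951(59.4) + 0.049(53.30) = 59.1011
T̂_B = 0.576(54.4) + 0.424(50.08) = 52.5683
T̂_A − T̂_B = 6.5328

6.53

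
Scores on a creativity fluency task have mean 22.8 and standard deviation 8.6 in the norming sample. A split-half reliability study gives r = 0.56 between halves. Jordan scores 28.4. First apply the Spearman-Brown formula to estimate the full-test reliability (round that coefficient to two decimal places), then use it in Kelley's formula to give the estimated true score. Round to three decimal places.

26.832

Spearman-Brown: ρ = 2r/(1 + r) = 2(0.56)/(1 + 0.56) = 1.120/1.56 = 0.7179 → 0.72
T̂ = ρX + (1 − ρ)μ
  = 0.72 × 28.4 + 0.28 × 22.8
  = 20.448 + 6.384
  = 26.8320
  ≈ 26.832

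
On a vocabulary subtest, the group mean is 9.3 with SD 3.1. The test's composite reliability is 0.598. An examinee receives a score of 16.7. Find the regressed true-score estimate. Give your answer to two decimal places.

13.73

T̂ = ρX + (1 − ρ)μ
  = 0.598 × 16.7 + 0.402 × 9.3
  = 9.9866 + 3.7386
  = 13.725
  ≈ 13.73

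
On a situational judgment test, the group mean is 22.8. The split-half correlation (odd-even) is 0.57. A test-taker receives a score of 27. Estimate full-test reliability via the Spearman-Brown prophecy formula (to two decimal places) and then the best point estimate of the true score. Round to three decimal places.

25.866

Spearman-Brown: ρ = 2r/(1 + r) = 2(0.57)/(1 + 0.57) = 1.140/1.57 = 0.7261 → 0.73
Regress the observed score toward the mean by the unreliability: T̂ = 0.73·27 + 0.27·22.8 = 19.71 + 6.156 = 25.8660.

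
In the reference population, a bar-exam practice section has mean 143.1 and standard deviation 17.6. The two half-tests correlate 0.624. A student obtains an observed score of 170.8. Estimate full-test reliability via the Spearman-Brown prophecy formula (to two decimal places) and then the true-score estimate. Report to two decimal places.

164.43

Spearman-Brown: ρ = 2r/(1 + r) = 2(0.624)/(1 + 0.624) = 1.2480/1.624 = 0.7685 → 0.77
T̂ = ρX + (1 − ρ)μ
  = 0.77 × 170.8 + 0.23 × 143.1
  = 131.516 + 32.913
  = 164.429
  ≈ 164.43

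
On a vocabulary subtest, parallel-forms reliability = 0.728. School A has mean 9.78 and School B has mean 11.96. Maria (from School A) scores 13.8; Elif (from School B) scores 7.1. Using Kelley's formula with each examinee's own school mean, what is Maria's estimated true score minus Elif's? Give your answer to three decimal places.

4.285

T̂_Maria = 0.728(13.8) + 0.272(9.78) = 12.70656
T̂_Elif = 0.728(7.1) + 0.272(11.96) = 8.42192
Difference = 12.70656 − 8.42192 = 4.28464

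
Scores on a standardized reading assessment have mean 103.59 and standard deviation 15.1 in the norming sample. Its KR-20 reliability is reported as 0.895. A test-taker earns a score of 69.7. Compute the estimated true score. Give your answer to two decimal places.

Regress the observed score toward the mean by the unreliability: T̂ = 0.895·69.7 + 0.105·103.59 = 62.3815 + 10.87695 = 73.258.

73.26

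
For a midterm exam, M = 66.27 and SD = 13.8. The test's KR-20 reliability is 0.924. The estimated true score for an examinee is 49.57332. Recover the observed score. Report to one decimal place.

48.2

T̂ = ρX + (1 − ρ)μ  ⇒  X = (T̂ − (1 − ρ)μ) / ρ
X = (49.57332 − 0.076 × 66.27) / 0.924 = (49.57332 − 5.03652) / 0.924 = 44.53680 / 0.924 = 48.200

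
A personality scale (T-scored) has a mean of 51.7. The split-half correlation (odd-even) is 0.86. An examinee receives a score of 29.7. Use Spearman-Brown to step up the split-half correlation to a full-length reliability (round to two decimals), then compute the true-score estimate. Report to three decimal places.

31.460

Spearman-Brown: ρ = 2r/(1 + r) = 2(0.86)/(1 + 0.86) = 1.720/1.86 = 0.9247 → 0.92
Kelley's formula gives T̂ = 0.92·29.7 + 0.08·51.7 = 27.324 + 4.136 = 31.4600.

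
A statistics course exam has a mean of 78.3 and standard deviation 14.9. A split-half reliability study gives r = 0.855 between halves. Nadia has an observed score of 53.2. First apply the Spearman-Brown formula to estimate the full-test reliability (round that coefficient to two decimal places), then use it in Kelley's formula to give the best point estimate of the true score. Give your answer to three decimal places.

Spearman-Brown: ρ = 2r/(1 + r) = 2(0.855)/(1 + 0.855) = 1.7100/1.855 = 0.9218 → 0.92
T̂ = ρX + (1 − ρ)μ
  = 0.92 × 53.2 + 0.08 × 78.3
  = 48.944 + 6.264
  = 55.2080
  ≈ 55.208

55.208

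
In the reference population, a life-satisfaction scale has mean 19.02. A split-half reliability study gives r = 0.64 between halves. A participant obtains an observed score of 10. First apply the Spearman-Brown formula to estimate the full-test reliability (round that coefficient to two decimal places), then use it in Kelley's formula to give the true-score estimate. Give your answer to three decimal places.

Spearman-Brown: ρ = 2r/(1 + r) = 2(0.64)/(1 + 0.64) = 1.280/1.64 = 0.7805 → 0.78
T̂ = 0.78(10) + 0.22(19.02) = 7.80 + 4.1844 = 11.9844 → 11.984

11.984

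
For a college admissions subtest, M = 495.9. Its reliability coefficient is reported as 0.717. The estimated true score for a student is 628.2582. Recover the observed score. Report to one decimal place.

680.5

T̂ = ρX + (1 − ρ)μ  ⇒  X = (T̂ − (1 − ρ)μ) / ρ
X = (628.2582 − 0.283 × 495.9) / 0.717 = (628.2582 − 140.3397) / 0.717 = 487.9185 / 0.717 = 680.500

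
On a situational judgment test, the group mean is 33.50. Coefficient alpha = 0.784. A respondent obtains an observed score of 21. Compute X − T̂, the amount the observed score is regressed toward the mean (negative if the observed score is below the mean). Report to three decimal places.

-2.700

T̂ = 0.784(21) + 0.216(33.50) = 16.464 + 7.23600 = 23.70000 → 23.7000
X − T̂ = 21 − 23.7000 = -2.7000 → -2.700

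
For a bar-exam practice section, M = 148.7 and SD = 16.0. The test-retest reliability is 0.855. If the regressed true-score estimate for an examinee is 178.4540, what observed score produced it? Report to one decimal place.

183.5

T̂ = ρX + (1 − ρ)μ  ⇒  X = (T̂ − (1 − ρ)μ) / ρ
X = (178.4540 − 0.145 × 148.7) / 0.855 = (178.4540 − 21.5615) / 0.855 = 156.8925 / 0.855 = 183.500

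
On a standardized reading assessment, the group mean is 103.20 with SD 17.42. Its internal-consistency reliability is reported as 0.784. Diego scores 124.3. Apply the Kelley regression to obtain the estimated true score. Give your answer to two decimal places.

Regress the observed score toward the mean by the unreliability: T̂ = 0.784·124.3 + 0.216·103.20 = 97.4512 + 22.29120 = 119.742.

119.74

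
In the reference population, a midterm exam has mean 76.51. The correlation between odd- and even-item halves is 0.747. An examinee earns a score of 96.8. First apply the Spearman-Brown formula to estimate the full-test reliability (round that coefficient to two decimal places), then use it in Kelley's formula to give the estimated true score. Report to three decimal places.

Spearman-Brown: ρ = 2r/(1 + r) = 2(0.747)/(1 + 0.747) = 1.4940/1.747 = 0.8552 → 0.86
T̂ = ρX + (1 − ρ)μ
  = 0.86 × 96.8 + 0.14 × 76.51
  = 83.248 + 10.7114
  = 93.9594
  ≈ 93.959

93.959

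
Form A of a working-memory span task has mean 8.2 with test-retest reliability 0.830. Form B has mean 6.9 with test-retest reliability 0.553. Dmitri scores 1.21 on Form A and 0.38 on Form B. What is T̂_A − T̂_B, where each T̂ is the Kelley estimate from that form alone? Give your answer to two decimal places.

-0.90

T̂_A = 0.830(1.21) + 0.170(8.2) = 2.3983
T̂_B = 0.553(0.38) + 0.447(6.9) = 3.2944
T̂_A − T̂_B = -0.8961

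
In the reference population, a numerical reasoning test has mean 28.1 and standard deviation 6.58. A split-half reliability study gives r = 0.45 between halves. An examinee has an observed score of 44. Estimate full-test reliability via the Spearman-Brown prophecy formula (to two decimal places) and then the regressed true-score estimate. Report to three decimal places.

37.958

Spearman-Brown: ρ = 2r/(1 + r) = 2(0.45)/(1 + 0.45) = 0.900/1.45 = 0.6207 → 0.62
T̂ = 0.62(44) + 0.38(28.1) = 27.28 + 10.678 = 37.9580 → 37.958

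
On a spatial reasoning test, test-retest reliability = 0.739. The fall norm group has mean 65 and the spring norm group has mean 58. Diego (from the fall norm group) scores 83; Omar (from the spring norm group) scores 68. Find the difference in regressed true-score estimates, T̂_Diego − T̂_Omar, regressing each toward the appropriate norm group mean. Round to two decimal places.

T̂_Diego = 0.739(83) + 0.261(65) = 78.3020
T̂_Omar = 0.739(68) + 0.261(58) = 65.3900
Difference = 78.3020 − 65.3900 = 12.9120

12.91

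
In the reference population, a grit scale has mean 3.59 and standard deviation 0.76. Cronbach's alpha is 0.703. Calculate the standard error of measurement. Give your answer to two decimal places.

SEM = SD · √(1 − ρ) = 0.76 × √0.297 = 0.76 × 0.5450 = 0.414

0.41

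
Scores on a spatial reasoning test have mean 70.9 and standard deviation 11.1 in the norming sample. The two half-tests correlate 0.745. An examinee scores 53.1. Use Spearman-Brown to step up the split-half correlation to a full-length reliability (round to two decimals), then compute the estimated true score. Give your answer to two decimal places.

Spearman-Brown: ρ = 2r/(1 + r) = 2(0.745)/(1 + 0.745) = 1.4900/1.745 = 0.8539 → 0.85
T̂ = ρX + (1 − ρ)μ
  = 0.85 × 53.1 + 0.15 × 70.9
  = 45.135 + 10.635
  = 55.770
  ≈ 55.77

55.77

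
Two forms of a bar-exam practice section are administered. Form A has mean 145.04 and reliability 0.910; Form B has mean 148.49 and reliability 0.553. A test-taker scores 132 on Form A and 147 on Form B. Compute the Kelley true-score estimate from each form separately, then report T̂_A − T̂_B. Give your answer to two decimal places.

T̂_A = 0.910(132) + 0.090(145.04) = 133.1736
T̂_B = 0.553(147) + 0.447(148.49) = 147.6660
T̂_A − T̂_B = -14.4924

-14.49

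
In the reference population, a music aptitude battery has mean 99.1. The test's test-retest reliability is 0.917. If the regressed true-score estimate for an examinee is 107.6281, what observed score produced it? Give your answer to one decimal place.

108.4

T̂ = ρX + (1 − ρ)μ  ⇒  X = (T̂ − (1 − ρ)μ) / ρ
X = (107.6281 − 0.083 × 99.1) / 0.917 = (107.6281 − 8.2253) / 0.917 = 99.4028 / 0.917 = 108.400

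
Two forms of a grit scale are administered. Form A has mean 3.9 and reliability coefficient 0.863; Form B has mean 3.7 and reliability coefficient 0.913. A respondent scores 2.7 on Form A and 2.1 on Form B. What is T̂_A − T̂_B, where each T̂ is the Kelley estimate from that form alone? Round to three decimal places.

T̂_A = 0.863(2.7) + 0.137(3.9) = 2.86440
T̂_B = 0.913(2.1) + 0.087(3.7) = 2.23920
T̂_A − T̂_B = 0.62520

0.625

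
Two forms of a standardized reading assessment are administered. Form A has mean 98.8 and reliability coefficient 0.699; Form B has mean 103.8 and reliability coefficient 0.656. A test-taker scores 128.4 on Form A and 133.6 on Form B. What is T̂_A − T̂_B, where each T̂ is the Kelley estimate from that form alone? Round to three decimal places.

T̂_A = 0.699(128.4) + 0.301(98.8) = 119.49040
T̂_B = 0.656(133.6) + 0.344(103.8) = 123.34880
T̂_A − T̂_B = -3.85840

-3.858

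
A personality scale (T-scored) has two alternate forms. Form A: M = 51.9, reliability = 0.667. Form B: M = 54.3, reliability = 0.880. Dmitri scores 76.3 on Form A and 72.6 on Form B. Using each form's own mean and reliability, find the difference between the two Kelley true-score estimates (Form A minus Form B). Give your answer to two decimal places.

T̂_A = 0.667(76.3) + 0.333(51.9) = 68.1748
T̂_B = 0.880(72.6) + 0.120(54.3) = 70.4040
T̂_A − T̂_B = -2.2292

-2.23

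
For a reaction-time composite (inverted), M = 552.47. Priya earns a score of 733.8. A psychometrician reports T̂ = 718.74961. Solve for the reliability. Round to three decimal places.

0.917

T̂ = ρX + (1 − ρ)μ  ⇒  T̂ − μ = ρ(X − μ)
ρ = (T̂ − μ)/(X − μ) = (718.74961 − 552.47) / (733.8 − 552.47) = 166.27961 / 181.33 = 0.91700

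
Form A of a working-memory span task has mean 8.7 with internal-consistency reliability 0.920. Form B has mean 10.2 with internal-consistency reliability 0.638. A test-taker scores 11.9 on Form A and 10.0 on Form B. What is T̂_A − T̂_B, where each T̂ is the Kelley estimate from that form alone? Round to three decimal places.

T̂_A = 0.920(11.9) + 0.080(8.7) = 11.64400
T̂_B = 0.638(10.0) + 0.362(10.2) = 10.07240
T̂_A − T̂_B = 1.57160

1.572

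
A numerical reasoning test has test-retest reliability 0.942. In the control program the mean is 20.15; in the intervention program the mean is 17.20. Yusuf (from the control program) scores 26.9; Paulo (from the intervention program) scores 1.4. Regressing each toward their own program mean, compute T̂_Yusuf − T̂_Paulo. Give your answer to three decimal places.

T̂_Yusuf = 0.942(26.9) + 0.058(20.15) = 26.50850
T̂_Paulo = 0.942(1.4) + 0.058(17.20) = 2.31640
Difference = 26.50850 − 2.31640 = 24.19210

24.192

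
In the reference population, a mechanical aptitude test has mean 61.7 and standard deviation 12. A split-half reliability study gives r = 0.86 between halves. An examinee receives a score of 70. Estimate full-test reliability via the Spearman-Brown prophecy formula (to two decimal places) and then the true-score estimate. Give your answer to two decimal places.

Spearman-Brown: ρ = 2r/(1 + r) = 2(0.86)/(1 + 0.86) = 1.720/1.86 = 0.9247 → 0.92
T̂ = 0.92(70) + 0.08(61.7) = 64.40 + 4.936 = 69.336 → 69.34

69.34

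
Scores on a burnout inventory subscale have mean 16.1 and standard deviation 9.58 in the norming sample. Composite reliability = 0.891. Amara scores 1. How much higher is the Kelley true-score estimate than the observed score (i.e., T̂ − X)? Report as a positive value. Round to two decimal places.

1.65

T̂ = ρX + (1 − ρ)μ
  = 0.891 × 1 + 0.109 × 16.1
  = 0.891 + 1.7549
  = 2.6459
  ≈ 2.646
T̂ − X = 2.646 − 1 = 1.646 → 1.65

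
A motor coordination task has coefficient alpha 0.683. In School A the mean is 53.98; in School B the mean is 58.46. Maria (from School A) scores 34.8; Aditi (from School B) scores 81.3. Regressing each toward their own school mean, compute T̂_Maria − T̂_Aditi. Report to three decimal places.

-33.180

T̂_Maria = 0.683(34.8) + 0.317(53.98) = 40.88006
T̂_Aditi = 0.683(81.3) + 0.317(58.46) = 74.05972
Difference = 40.88006 − 74.05972 = -33.17966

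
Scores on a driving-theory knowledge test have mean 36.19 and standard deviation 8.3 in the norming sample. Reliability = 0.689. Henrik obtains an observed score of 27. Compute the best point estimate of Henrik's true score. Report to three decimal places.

Regress the observed score toward the mean by the unreliability: T̂ = 0.689·27 + 0.311·36.19 = 18.603 + 11.25509 = 29.8581.

29.858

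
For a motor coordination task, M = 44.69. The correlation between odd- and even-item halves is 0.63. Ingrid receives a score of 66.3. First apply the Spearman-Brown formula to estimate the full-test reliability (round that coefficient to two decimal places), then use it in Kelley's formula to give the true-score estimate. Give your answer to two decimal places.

61.33

Spearman-Brown: ρ = 2r/(1 + r) = 2(0.63)/(1 + 0.63) = 1.260/1.63 = 0.7730 → 0.77
T̂ = ρX + (1 − ρ)μ
  = 0.77 × 66.3 + 0.23 × 44.69
  = 51.051 + 10.2787
  = 61.330
  ≈ 61.33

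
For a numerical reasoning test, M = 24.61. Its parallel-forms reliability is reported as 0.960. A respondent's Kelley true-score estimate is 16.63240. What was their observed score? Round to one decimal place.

T̂ = ρX + (1 − ρ)μ  ⇒  X = (T̂ − (1 − ρ)μ) / ρ
X = (16.63240 − 0.040 × 24.61) / 0.960 = (16.63240 − 0.98440) / 0.960 = 15.64800 / 0.960 = 16.300

16.3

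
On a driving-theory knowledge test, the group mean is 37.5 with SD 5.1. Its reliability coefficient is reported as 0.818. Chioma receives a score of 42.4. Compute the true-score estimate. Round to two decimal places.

T̂ = 0.818(42.4) + 0.182(37.5) = 34.6832 + 6.8250 = 41.508 → 41.51

41.51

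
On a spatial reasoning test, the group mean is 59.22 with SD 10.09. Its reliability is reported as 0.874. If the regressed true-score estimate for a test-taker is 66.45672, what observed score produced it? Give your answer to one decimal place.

T̂ = ρX + (1 − ρ)μ  ⇒  X = (T̂ − (1 − ρ)μ) / ρ
X = (66.45672 − 0.126 × 59.22) / 0.874 = (66.45672 − 7.46172) / 0.874 = 58.99500 / 0.874 = 67.500

67.5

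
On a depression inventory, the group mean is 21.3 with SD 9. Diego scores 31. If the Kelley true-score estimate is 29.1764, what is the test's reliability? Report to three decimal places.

T̂ = ρX + (1 − ρ)μ  ⇒  T̂ − μ = ρ(X − μ)
ρ = (T̂ − μ)/(X − μ) = (29.1764 − 21.3) / (31 − 21.3) = 7.8764 / 9.7 = 0.81200

0.812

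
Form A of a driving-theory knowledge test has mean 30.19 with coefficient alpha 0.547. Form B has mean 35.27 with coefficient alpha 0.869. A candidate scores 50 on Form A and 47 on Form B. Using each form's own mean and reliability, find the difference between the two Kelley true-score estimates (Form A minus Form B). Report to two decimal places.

-4.44

T̂_A = 0.547(50) + 0.453(30.19) = 41.0261
T̂_B = 0.869(47) + 0.131(35.27) = 45.4634
T̂_A − T̂_B = -4.4373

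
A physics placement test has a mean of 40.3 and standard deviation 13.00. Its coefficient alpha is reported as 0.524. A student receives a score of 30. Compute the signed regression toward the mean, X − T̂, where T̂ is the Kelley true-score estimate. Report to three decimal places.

-4.903

Regress the observed score toward the mean by the unreliability: T̂ = 0.524·30 + 0.476·40.3 = 15.720 + 19.1828 = 34.90280.
X − T̂ = 30 − 34.9028 = -4.9028 → -4.903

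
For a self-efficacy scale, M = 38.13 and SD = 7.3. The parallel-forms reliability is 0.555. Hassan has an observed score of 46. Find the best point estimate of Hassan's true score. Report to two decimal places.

Kelley's formula gives T̂ = 0.555·46 + 0.445·38.13 = 25.530 + 16.96785 = 42.498.

42.50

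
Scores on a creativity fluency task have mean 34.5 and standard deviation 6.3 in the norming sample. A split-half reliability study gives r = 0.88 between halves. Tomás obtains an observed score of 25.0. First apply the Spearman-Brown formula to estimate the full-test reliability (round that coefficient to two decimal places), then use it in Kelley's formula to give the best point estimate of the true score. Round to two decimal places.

Spearman-Brown: ρ = 2r/(1 + r) = 2(0.88)/(1 + 0.88) = 1.760/1.88 = 0.9362 → 0.94
T̂ = 0.94(25.0) + 0.06(34.5) = 23.500 + 2.070 = 25.570 → 25.57

25.57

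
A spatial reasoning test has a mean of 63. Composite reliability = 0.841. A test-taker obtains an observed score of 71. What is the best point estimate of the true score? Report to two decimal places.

69.73

T̂ = 0.841(71) + 0.159(63) = 59.711 + 10.017 = 69.728 → 69.73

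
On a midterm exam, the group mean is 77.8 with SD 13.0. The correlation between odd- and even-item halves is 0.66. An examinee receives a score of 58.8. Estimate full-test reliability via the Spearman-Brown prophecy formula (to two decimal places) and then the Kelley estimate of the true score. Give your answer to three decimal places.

62.600

Spearman-Brown: ρ = 2r/(1 + r) = 2(0.66)/(1 + 0.66) = 1.320/1.66 = 0.7952 → 0.80
T̂ = 0.80(58.8) + 0.20(77.8) = 47.040 + 15.560 = 62.6000 → 62.600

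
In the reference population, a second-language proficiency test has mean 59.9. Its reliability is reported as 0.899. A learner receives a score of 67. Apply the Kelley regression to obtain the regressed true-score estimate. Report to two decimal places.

T̂ = 0.899(67) + 0.101(59.9) = 60.233 + 6.0499 = 66.283 → 66.28

66.28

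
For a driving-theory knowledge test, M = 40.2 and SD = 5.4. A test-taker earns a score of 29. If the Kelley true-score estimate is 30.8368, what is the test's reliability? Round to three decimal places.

T̂ = ρX + (1 − ρ)μ  ⇒  T̂ − μ = ρ(X − μ)
ρ = (T̂ − μ)/(X − μ) = (30.8368 − 40.2) / (29 − 40.2) = -9.3632 / -11.2 = 0.83600

0.836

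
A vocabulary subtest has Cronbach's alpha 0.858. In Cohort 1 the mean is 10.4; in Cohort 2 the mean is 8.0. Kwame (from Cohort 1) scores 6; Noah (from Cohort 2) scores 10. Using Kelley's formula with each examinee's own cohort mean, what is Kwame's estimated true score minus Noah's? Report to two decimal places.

T̂_Kwame = 0.858(6) + 0.142(10.4) = 6.6248
T̂_Noah = 0.858(10) + 0.142(8.0) = 9.7160
Difference = 6.6248 − 9.7160 = -3.0912

-3.09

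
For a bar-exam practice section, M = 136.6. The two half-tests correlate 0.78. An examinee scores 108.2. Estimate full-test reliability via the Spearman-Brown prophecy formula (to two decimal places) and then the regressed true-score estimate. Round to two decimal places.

111.61

Spearman-Brown: ρ = 2r/(1 + r) = 2(0.78)/(1 + 0.78) = 1.560/1.78 = 0.8764 → 0.88
T̂ = 0.88(108.2) + 0.12(136.6) = 95.216 + 16.392 = 111.608 → 111.61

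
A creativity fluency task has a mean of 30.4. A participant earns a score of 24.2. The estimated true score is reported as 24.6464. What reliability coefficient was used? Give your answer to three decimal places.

T̂ = ρX + (1 − ρ)μ  ⇒  T̂ − μ = ρ(X − μ)
ρ = (T̂ − μ)/(X − μ) = (24.6464 − 30.4) / (24.2 − 30.4) = -5.7536 / -6.2 = 0.92800

0.928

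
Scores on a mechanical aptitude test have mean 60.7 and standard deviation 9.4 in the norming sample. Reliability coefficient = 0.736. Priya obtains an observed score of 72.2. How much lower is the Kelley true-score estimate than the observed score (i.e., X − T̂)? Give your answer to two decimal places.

T̂ = 0.736(72.2) + 0.264(60.7) = 53.1392 + 16.0248 = 69.1640 → 69.164
X − T̂ = 72.2 − 69.164 = 3.036 → 3.04

3.04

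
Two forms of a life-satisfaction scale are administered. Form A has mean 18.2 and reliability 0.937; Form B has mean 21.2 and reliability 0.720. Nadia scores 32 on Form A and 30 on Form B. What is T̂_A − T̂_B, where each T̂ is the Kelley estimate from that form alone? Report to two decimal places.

T̂_A = 0.937(32) + 0.063(18.2) = 31.1306
T̂_B = 0.720(30) + 0.280(21.2) = 27.5360
T̂_A − T̂_B = 3.5946

3.59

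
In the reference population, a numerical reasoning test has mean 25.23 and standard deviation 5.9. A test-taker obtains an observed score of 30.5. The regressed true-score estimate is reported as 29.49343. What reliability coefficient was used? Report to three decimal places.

0.809

T̂ = ρX + (1 − ρ)μ  ⇒  T̂ − μ = ρ(X − μ)
ρ = (T̂ − μ)/(X − μ) = (29.49343 − 25.23) / (30.5 − 25.23) = 4.26343 / 5.27 = 0.80900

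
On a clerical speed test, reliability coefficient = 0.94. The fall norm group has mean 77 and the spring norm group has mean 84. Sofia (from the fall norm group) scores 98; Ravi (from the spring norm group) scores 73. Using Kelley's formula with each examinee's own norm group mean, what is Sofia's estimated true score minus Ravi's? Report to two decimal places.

23.08

T̂_Sofia = 0.94(98) + 0.06(77) = 96.7400
T̂_Ravi = 0.94(73) + 0.06(84) = 73.6600
Difference = 96.7400 − 73.6600 = 23.0800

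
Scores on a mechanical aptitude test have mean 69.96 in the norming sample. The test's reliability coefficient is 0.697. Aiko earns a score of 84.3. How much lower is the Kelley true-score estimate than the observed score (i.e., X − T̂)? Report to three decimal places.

T̂ = ρX + (1 − ρ)μ
  = 0.697 × 84.3 + 0.303 × 69.96
  = 58.7571 + 21.19788
  = 79.95498
  ≈ 79.9550
X − T̂ = 84.3 − 79.9550 = 4.3450 → 4.345

4.345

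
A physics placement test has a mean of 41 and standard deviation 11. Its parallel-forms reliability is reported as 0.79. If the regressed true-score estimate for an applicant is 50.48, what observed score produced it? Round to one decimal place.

T̂ = ρX + (1 − ρ)μ  ⇒  X = (T̂ − (1 − ρ)μ) / ρ
X = (50.48 − 0.21 × 41) / 0.79 = (50.48 − 8.61) / 0.79 = 41.87 / 0.79 = 53.000

53.0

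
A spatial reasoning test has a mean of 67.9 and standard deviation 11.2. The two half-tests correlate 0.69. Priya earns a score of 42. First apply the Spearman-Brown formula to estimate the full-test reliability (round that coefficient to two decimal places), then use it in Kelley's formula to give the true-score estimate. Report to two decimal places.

Spearman-Brown: ρ = 2r/(1 + r) = 2(0.69)/(1 + 0.69) = 1.380/1.69 = 0.8166 → 0.82
T̂ = 0.82(42) + 0.18(67.9) = 34.44 + 12.222 = 46.662 → 46.66

46.66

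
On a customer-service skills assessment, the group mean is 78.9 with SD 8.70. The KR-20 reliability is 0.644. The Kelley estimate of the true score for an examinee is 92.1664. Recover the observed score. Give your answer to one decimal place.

T̂ = ρX + (1 − ρ)μ  ⇒  X = (T̂ − (1 − ρ)μ) / ρ
X = (92.1664 − 0.356 × 78.9) / 0.644 = (92.1664 − 28.0884) / 0.644 = 64.0780 / 0.644 = 99.500

99.5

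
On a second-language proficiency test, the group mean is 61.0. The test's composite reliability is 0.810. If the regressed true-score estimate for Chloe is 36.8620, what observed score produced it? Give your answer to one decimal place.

31.2

T̂ = ρX + (1 − ρ)μ  ⇒  X = (T̂ − (1 − ρ)μ) / ρ
X = (36.8620 − 0.190 × 61.0) / 0.810 = (36.8620 − 11.5900) / 0.810 = 25.2720 / 0.810 = 31.200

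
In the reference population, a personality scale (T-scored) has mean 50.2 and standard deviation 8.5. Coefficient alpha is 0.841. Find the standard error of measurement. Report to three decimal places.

3.389

SEM = SD · √(1 − ρ) = 8.5 × √0.159 = 8.5 × 0.3987 = 3.3894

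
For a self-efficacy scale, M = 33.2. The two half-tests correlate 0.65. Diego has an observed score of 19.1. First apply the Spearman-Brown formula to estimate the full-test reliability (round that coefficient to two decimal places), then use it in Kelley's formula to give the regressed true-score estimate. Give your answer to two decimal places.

Spearman-Brown: ρ = 2r/(1 + r) = 2(0.65)/(1 + 0.65) = 1.300/1.65 = 0.7879 → 0.79
Weight the observed score by reliability and the mean by (1 − reliability): T̂ = 0.79·19.1 + 0.21·33.2 = 15.089 + 6.972 = 22.061.

22.06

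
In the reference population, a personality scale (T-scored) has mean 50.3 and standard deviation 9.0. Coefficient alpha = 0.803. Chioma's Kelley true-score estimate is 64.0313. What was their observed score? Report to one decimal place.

T̂ = ρX + (1 − ρ)μ  ⇒  X = (T̂ − (1 − ρ)μ) / ρ
X = (64.0313 − 0.197 × 50.3) / 0.803 = (64.0313 − 9.9091) / 0.803 = 54.1222 / 0.803 = 67.400

67.4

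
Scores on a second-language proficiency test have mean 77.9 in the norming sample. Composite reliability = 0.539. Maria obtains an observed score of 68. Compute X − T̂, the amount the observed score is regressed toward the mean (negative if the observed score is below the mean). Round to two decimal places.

-4.56

T̂ = ρX + (1 − ρ)μ
  = 0.539 × 68 + 0.461 × 77.9
  = 36.652 + 35.9119
  = 72.5639
  ≈ 72.564
X − T̂ = 68 − 72.564 = -4.564 → -4.56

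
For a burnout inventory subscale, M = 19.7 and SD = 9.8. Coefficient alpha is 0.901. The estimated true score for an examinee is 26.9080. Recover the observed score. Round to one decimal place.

27.7

T̂ = ρX + (1 − ρ)μ  ⇒  X = (T̂ − (1 − ρ)μ) / ρ
X = (26.9080 − 0.099 × 19.7) / 0.901 = (26.9080 − 1.9503) / 0.901 = 24.9577 / 0.901 = 27.700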